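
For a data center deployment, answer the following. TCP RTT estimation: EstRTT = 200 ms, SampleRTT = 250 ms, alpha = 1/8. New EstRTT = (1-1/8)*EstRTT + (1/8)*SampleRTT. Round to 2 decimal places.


Given: EstRTT = 200 ms, SampleRTT = 250 ms, alpha = 1/8
New EstRTT = (1 - alpha) * EstRTT + alpha * SampleRTT
(7/8) * 200 = 175
(1/8) * 250 = 31.25
New EstRTT = 175 + 31.25 = 206.25 ms -> 206.25 ms (2 dp)

206.25


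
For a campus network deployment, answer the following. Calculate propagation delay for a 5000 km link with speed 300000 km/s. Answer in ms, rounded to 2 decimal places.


Given: distance = 5000 km, speed = 300000 km/s
Delay = distance / speed = 5000 / 300000 seconds
Delay in ms = 5000 * 1000 / 300000
Delay = 16.6667 ms
Rounded to 2 dp = 16.67 ms

16.67


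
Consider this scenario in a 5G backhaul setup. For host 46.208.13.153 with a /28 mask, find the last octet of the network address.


Given: IP = 46.208.13.153, prefix = /28
Subnet mask = 255.255.255.240
Last octet of IP: 153
Last octet of mask: 240
Network last octet = 153 AND 240 = 144

144


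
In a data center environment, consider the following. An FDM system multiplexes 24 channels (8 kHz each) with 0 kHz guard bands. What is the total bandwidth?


Given: 24 channels, 8 kHz each, guard = 0 kHz
Channel bandwidth = 24 * 8 = 192 kHz
Guard bands = 23 gaps * 0 kHz = 0 kHz
Total = 192 + 0 = 192 kHz

192


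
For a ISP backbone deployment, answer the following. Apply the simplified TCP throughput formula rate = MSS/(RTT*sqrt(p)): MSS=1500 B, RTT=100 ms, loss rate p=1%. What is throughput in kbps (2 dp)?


Given: MSS = 1500 bytes, RTT = 100 ms, loss = 1%
RTT in seconds = 100 / 1000 = 0.1
Loss rate = 1% = 0.01
sqrt(loss) = sqrt(0.01) = 0.1
Throughput (bytes/s) = 1500 / (0.1 * 0.1) = 150000.0000
Throughput (kbps) = 150000.0000 * 8 / 1000 = 1200.000000 -> 1200.00 kbps (2 dp)

1200.00


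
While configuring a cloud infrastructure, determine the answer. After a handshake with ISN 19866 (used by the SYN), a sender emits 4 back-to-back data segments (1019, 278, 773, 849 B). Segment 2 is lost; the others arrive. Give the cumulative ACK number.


SYN uses sequence number 19866; first data byte = ISN + 1 = 19867.
Segment 1: SEQ = 19867, len = 1019 B, covers [19867, 20885]
Segment 2: SEQ = 20886, len = 278 B, covers [20886, 21163] [LOST]
Segment 3: SEQ = 21164, len = 773 B, covers [21164, 21936]
Segment 4: SEQ = 21937, len = 849 B, covers [21937, 22785]
In-order data received: bytes [19867, 20885] (segments 1..1).
Segment 2 missing -> gap begins at byte 20886; later segments buffered out of order.
Cumulative ACK = next expected in-order byte = 19867 + 1019 = 20886

20886


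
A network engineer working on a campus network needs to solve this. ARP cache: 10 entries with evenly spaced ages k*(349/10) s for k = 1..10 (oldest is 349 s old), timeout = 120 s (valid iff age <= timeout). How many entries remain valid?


Ages are k * 349/10 s for k = 1..10 (spacing = 34.9000 s).
Entry k is valid iff k * 349/10 <= 120 iff k <= 10 * 120 / 349 = 3.4384
n_valid = floor(3.4384) = 3
(n_stale = 10 - 3 = 7)

3


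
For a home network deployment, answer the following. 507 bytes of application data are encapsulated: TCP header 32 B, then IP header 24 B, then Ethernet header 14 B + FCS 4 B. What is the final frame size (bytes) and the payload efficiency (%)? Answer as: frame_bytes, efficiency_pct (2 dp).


TCP segment = 507 + 32 = 539 B
IP packet = 539 + 24 = 563 B
Ethernet frame = 563 + 14 + 4 = 581 B
Efficiency = app / frame = 507 / 581 = 0.872633 = 87.2633% -> 87.26% (2 dp)

581, 87.26


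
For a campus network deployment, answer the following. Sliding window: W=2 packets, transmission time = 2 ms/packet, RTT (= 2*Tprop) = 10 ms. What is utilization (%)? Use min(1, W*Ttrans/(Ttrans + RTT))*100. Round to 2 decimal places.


Given: W = 2, Ttrans = 2 ms, RTT = 10 ms (= 2 * Tprop, Tprop = 5 ms)
Cycle time = Ttrans + RTT = 2 + 10 = 12 ms (first packet sent until its ACK returns)
W * Ttrans = 2 * 2 = 4 ms of sending per cycle
W * Ttrans / (Ttrans + RTT) = 4 / 12 = 0.333333
U = min(1, 0.333333) = 0.333333
U% = 33.33%

33.33


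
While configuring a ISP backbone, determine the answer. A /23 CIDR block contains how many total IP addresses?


Given: CIDR prefix /23
Host bits = 32 - 23 = 9
Total addresses = 2^9 = 512

512


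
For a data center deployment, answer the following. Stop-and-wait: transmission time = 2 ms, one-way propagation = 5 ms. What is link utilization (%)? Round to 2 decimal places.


Given: Ttrans = 2 ms, Tprop = 5 ms
RTT = 2 * Tprop = 2 * 5 = 10 ms
U = Ttrans / (Ttrans + RTT)
U = 2 / (2 + 10)
U = 2 / 12 = 0.166667
U% = 16.67%

16.67


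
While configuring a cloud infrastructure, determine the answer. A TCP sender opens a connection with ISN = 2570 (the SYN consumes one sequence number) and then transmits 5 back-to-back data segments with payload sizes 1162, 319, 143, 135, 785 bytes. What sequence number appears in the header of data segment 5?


The SYN occupies sequence number ISN = 2570, so the first data byte is ISN + 1 = 2571.
SEQ of data segment i = (ISN + 1) + sum of payload sizes of segments 1..i-1.
Segment 1: SEQ = 2571, payload = 1162 bytes
Segment 2: SEQ = 3733, payload = 319 bytes
Segment 3: SEQ = 4052, payload = 143 bytes
Segment 4: SEQ = 4195, payload = 135 bytes
Segment 5: SEQ = 4330, payload = 785 bytes
SEQ of segment 5 = 2571 + 1162 + 319 + 143 + 135 = 4330

4330


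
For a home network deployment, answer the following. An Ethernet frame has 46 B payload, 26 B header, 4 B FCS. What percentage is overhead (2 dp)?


Given: payload = 46 B, header = 26 B, trailer = 4 B
Overhead bytes = header + trailer = 26 + 4 = 30
Total frame = payload + overhead = 46 + 30 = 76
Overhead % = 30 / 76 * 100 = 39.4737% -> 39.47% (2 dp)

39.47


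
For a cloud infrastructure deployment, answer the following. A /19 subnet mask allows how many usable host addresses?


Given: subnet mask /19
Host bits = 32 - 19 = 13
Total addresses = 2^13 = 8192
Usable hosts = 8192 - 2 (network + broadcast) = 8190

8190


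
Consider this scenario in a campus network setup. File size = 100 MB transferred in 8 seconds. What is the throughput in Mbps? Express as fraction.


Given: file = 100 MB, time = 8 s
File in Mb = 100 * 8 = 800 Mb
Throughput = 800 / 8 Mbps
Throughput = 100 Mbps

100


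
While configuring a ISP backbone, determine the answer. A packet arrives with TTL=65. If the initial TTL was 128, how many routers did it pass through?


Given: initial TTL = 128, received TTL = 65
Hops = initial TTL - received TTL
Hops = 128 - 65 = 63

63


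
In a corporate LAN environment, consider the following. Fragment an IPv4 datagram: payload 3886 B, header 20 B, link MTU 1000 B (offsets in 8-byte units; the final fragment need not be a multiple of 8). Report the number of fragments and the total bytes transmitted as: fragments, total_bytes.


Max data per non-final fragment = floor((MTU - header)/8)*8 = floor((1000 - 20)/8)*8 = floor(980/8)*8 = 976 B
Final fragment needs no 8-byte alignment: it can carry up to MTU - header = 980 B
Non-final fragments needed = ceil((payload - 980) / 976) = ceil(2906/976) = ceil(2.9775) = 3
Number of fragments = 3 + 1 = 4
Fragment sizes (data): 3 * 976 B + 958 B (last, 958 <= 980 OK)
Total bytes sent = payload + n_frags * header = 3886 + 4*20 = 3886 + 80 = 3966 B

4, 3966


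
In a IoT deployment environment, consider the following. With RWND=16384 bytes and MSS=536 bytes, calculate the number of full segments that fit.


Given: RWND = 16384 bytes, MSS = 536 bytes
Full segments = floor(RWND / MSS)
Full segments = floor(16384 / 536)
Full segments = floor(30.5672) = 30

30


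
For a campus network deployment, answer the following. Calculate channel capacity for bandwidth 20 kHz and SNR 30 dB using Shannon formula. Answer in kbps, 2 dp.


Given: B = 20 kHz, SNR = 30 dB
SNR linear = 10^(30/10) = 1000
1 + SNR = 1001
log2(1001) = 9.9672262588
C = 20 * 1000 * 9.9672262588 = 199344.5252 bps
C = 199.344525 kbps -> 199.34 kbps (2 dp)

199.34


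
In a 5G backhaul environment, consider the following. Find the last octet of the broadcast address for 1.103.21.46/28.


Given: IP = 1.103.21.46, prefix = /28
Host bits = 32 - 28 = 4
Network last octet = 46 AND mask = 32
Host part size = 2^4 - 1 = 15
Broadcast last octet = 32 OR 15 = 47

47


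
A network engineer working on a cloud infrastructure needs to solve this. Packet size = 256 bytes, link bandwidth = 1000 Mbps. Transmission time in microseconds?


Given: packet = 256 bytes, bandwidth = 1000 Mbps
Packet in bits = 256 * 8 = 2048 bits
Bandwidth = 1000 * 10^6 = 1000000000 bps
Time = 2048 / 1000000000 seconds
Time in us = 2048 * 10^6 / 1000000000 = 2.048

2.048


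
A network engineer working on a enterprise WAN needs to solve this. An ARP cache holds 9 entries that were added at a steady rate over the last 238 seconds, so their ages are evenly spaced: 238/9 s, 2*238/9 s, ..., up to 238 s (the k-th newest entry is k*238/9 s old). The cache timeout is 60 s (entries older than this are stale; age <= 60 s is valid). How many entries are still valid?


Ages are k * 238/9 s for k = 1..9 (spacing = 26.4444 s).
Entry k is valid iff k * 238/9 <= 60 iff k <= 9 * 60 / 238 = 2.2689
n_valid = floor(2.2689) = 2
(n_stale = 9 - 2 = 7)

2


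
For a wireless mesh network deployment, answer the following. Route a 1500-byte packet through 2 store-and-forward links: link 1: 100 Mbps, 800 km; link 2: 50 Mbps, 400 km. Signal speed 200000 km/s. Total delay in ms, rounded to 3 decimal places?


Packet = 1500 bytes = 12000 bits. Store-and-forward: sum (t_trans + t_prop) per link.
Link 1: t_trans = 12000/(100*10^6) s = 0.1200 ms; t_prop = 800/200000 s = 4.0000 ms; subtotal = 4.1200 ms
Link 2: t_trans = 12000/(50*10^6) s = 0.2400 ms; t_prop = 400/200000 s = 2.0000 ms; subtotal = 2.2400 ms
End-to-end = 4.1200 + 2.2400 = 6.3600 ms -> 6.360 ms (3 dp)

6.360


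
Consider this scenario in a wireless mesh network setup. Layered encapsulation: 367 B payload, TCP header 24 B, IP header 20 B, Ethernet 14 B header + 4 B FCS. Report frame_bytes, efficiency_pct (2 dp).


TCP segment = 367 + 24 = 391 B
IP packet = 391 + 20 = 411 B
Ethernet frame = 411 + 14 + 4 = 429 B
Efficiency = app / frame = 367 / 429 = 0.855478 = 85.5478% -> 85.55% (2 dp)

429, 85.55


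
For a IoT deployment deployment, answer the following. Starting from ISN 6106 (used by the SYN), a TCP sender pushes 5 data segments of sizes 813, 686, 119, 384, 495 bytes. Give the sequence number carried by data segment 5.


The SYN occupies sequence number ISN = 6106, so the first data byte is ISN + 1 = 6107.
SEQ of data segment i = (ISN + 1) + sum of payload sizes of segments 1..i-1.
Segment 1: SEQ = 6107, payload = 813 bytes
Segment 2: SEQ = 6920, payload = 686 bytes
Segment 3: SEQ = 7606, payload = 119 bytes
Segment 4: SEQ = 7725, payload = 384 bytes
Segment 5: SEQ = 8109, payload = 495 bytes
SEQ of segment 5 = 6107 + 813 + 686 + 119 + 384 = 8109

8109


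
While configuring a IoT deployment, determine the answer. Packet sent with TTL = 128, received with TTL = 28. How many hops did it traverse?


Given: initial TTL = 128, received TTL = 28
Hops = initial TTL - received TTL
Hops = 128 - 28 = 100

100


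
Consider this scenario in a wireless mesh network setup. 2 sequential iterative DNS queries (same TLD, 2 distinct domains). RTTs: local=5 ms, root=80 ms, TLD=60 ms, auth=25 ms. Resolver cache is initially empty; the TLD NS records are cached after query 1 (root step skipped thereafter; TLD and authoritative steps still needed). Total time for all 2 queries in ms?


Lookup 1 (cold cache): local + root + TLD + auth = 5 + 80 + 60 + 25 = 170 ms
Lookups 2..2 (TLD NS cached -> skip root; new domain -> still ask TLD and auth): local + TLD + auth = 5 + 60 + 25 = 90 ms each
Remaining 1 lookups: 1 * 90 = 90 ms
Total = 170 + 90 = 260 ms

260


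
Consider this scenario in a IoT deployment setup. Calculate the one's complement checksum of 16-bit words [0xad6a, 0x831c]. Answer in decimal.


Given words: [0xad6a, 0x831c]
Step 1: Sum all words
Raw sum = 44394 + 33564 = 77958
Step 2: Fold carry: (12422 + 1) = 12423
One's complement = ~12423 & 0xFFFF = 53112

53112


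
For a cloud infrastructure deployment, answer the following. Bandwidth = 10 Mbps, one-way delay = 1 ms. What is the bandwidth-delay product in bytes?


Given: bandwidth = 10 Mbps, delay = 1 ms
BDP in bits = 10 * 10^6 * 1 / 1000
BDP in bits = 10000
BDP in bytes = 10000 / 8 = 1250

1250


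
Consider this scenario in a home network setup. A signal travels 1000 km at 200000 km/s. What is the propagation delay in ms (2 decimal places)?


Given: distance = 1000 km, speed = 200000 km/s
Delay = distance / speed = 1000 / 200000 seconds
Delay in ms = 1000 * 1000 / 200000
Delay = 5.0000 ms
Rounded to 2 dp = 5.00 ms

5.00


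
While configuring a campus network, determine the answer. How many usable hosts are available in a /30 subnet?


Given: subnet mask /30
Host bits = 32 - 30 = 2
Total addresses = 2^2 = 4
Usable hosts = 4 - 2 (network + broadcast) = 2

2


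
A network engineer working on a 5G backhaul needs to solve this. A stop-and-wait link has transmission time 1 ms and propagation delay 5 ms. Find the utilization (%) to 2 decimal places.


Given: Ttrans = 1 ms, Tprop = 5 ms
RTT = 2 * Tprop = 2 * 5 = 10 ms
U = Ttrans / (Ttrans + RTT)
U = 1 / (1 + 10)
U = 1 / 11 = 0.090909
U% = 9.09%

9.09


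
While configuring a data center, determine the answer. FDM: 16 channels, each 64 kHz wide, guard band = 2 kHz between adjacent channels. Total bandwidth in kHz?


Given: 16 channels, 64 kHz each, guard = 2 kHz
Channel bandwidth = 16 * 64 = 1024 kHz
Guard bands = 15 gaps * 2 kHz = 30 kHz
Total = 1024 + 30 = 1054 kHz

1054


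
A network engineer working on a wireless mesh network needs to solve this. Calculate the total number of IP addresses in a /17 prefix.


Given: CIDR prefix /17
Host bits = 32 - 17 = 15
Total addresses = 2^15 = 32768

32768


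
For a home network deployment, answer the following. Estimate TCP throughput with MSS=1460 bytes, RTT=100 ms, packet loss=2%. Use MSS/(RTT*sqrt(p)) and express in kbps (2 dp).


Given: MSS = 1460 bytes, RTT = 100 ms, loss = 2%
RTT in seconds = 100 / 1000 = 0.1
Loss rate = 2% = 0.02
sqrt(loss) = sqrt(0.02) = 0.141421356237
Throughput (bytes/s) = 1460 / (0.1 * 0.141421356237) = 103237.5901
Throughput (kbps) = 103237.5901 * 8 / 1000 = 825.900720 -> 825.90 kbps (2 dp)

825.90


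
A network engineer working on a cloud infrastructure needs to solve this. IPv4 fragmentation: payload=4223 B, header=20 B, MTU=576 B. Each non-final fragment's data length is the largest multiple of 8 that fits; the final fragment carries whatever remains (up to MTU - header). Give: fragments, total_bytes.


Max data per non-final fragment = floor((MTU - header)/8)*8 = floor((576 - 20)/8)*8 = floor(556/8)*8 = 552 B
Final fragment needs no 8-byte alignment: it can carry up to MTU - header = 556 B
Non-final fragments needed = ceil((payload - 556) / 552) = ceil(3667/552) = ceil(6.6431) = 7
Number of fragments = 7 + 1 = 8
Fragment sizes (data): 7 * 552 B + 359 B (last, 359 <= 556 OK)
Total bytes sent = payload + n_frags * header = 4223 + 8*20 = 4223 + 160 = 4383 B

8, 4383


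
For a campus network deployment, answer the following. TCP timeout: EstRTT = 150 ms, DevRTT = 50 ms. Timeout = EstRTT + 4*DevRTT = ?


Given: EstRTT = 150 ms, DevRTT = 50 ms
Timeout = EstRTT + 4 * DevRTT
4 * DevRTT = 4 * 50 = 200
Timeout = 150 + 200 = 350 ms

350


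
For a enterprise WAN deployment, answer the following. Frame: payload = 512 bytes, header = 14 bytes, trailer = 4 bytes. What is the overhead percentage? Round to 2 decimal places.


Given: payload = 512 B, header = 14 B, trailer = 4 B
Overhead bytes = header + trailer = 14 + 4 = 18
Total frame = payload + overhead = 512 + 18 = 530
Overhead % = 18 / 530 * 100 = 3.3962% -> 3.40% (2 dp)

3.40


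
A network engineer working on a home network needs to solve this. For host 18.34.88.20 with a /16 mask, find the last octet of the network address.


Given: IP = 18.34.88.20, prefix = /16
Subnet mask = 255.255.0.0
Last octet of IP: 20
Last octet of mask: 0
Network last octet = 20 AND 0 = 0

0


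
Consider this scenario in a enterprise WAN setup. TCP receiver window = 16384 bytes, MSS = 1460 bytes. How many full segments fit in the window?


Given: RWND = 16384 bytes, MSS = 1460 bytes
Full segments = floor(RWND / MSS)
Full segments = floor(16384 / 1460)
Full segments = floor(11.2219) = 11

11


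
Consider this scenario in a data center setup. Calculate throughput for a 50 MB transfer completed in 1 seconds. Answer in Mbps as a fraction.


Given: file = 50 MB, time = 1 s
File in Mb = 50 * 8 = 400 Mb
Throughput = 400 / 1 Mbps
Throughput = 400 Mbps

400


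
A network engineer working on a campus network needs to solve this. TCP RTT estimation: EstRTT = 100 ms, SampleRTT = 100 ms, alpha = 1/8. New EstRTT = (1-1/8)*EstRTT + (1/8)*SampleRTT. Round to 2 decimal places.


Given: EstRTT = 100 ms, SampleRTT = 100 ms, alpha = 1/8
New EstRTT = (1 - alpha) * EstRTT + alpha * SampleRTT
(7/8) * 100 = 87.5
(1/8) * 100 = 12.5
New EstRTT = 87.5 + 12.5 = 100 ms -> 100.00 ms (2 dp)

100.00


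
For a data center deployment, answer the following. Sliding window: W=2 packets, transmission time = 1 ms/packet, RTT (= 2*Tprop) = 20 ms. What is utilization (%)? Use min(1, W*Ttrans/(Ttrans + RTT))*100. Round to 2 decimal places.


Given: W = 2, Ttrans = 1 ms, RTT = 20 ms (= 2 * Tprop, Tprop = 10 ms)
Cycle time = Ttrans + RTT = 1 + 20 = 21 ms (first packet sent until its ACK returns)
W * Ttrans = 2 * 1 = 2 ms of sending per cycle
W * Ttrans / (Ttrans + RTT) = 2 / 21 = 0.095238
U = min(1, 0.095238) = 0.095238
U% = 9.52%

9.52


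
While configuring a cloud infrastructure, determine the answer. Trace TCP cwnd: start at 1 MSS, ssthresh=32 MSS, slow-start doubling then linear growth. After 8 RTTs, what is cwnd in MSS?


RTT 0: cwnd = 1 MSS (initial)
RTT 1: cwnd = 2 MSS (slow start, doubled)
RTT 2: cwnd = 4 MSS (slow start, doubled)
RTT 3: cwnd = 8 MSS (slow start, doubled)
RTT 4: cwnd = 16 MSS (slow start, doubled)
RTT 5: cwnd = 32 MSS (slow start, doubled)
RTT 6: cwnd = 33 MSS (congestion avoidance, +1)
RTT 7: cwnd = 34 MSS (congestion avoidance, +1)
RTT 8: cwnd = 35 MSS (congestion avoidance, +1)

35


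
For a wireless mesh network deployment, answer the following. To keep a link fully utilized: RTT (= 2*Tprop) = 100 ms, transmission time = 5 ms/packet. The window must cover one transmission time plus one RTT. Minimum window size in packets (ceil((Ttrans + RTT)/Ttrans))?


Given: Ttrans = 5 ms, RTT = 100 ms (= 2 * Tprop, Tprop = 50 ms)
Time until first ACK returns = Ttrans + RTT = 5 + 100 = 105 ms
Need W * Ttrans >= Ttrans + RTT  ->  W >= (Ttrans + RTT) / Ttrans
(Ttrans + RTT) / Ttrans = 105 / 5 = 21
W_min = ceil(21) = 21

21


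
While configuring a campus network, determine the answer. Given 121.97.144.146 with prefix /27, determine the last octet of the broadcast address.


Given: IP = 121.97.144.146, prefix = /27
Host bits = 32 - 27 = 5
Network last octet = 146 AND mask = 128
Host part size = 2^5 - 1 = 31
Broadcast last octet = 128 OR 31 = 159

159


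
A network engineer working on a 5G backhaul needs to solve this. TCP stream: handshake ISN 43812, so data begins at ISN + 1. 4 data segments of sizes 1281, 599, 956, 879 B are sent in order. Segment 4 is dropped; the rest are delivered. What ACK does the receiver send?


SYN uses sequence number 43812; first data byte = ISN + 1 = 43813.
Segment 1: SEQ = 43813, len = 1281 B, covers [43813, 45093]
Segment 2: SEQ = 45094, len = 599 B, covers [45094, 45692]
Segment 3: SEQ = 45693, len = 956 B, covers [45693, 46648]
Segment 4: SEQ = 46649, len = 879 B, covers [46649, 47527] [LOST]
In-order data received: bytes [43813, 46648] (segments 1..3).
Segment 4 missing -> gap begins at byte 46649.
Cumulative ACK = next expected in-order byte = 43813 + 1281 + 599 + 956 = 46649

46649


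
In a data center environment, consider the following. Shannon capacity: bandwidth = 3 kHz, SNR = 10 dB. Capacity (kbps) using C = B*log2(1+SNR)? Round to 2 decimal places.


Given: B = 3 kHz, SNR = 10 dB
SNR linear = 10^(10/10) = 10
1 + SNR = 11
log2(11) = 3.4594316186
C = 3 * 1000 * 3.4594316186 = 10378.2949 bps
C = 10.378295 kbps -> 10.38 kbps (2 dp)

10.38


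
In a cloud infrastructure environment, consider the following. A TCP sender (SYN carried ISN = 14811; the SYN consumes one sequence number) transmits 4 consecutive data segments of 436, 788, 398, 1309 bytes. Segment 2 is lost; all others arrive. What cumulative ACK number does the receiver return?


SYN uses sequence number 14811; first data byte = ISN + 1 = 14812.
Segment 1: SEQ = 14812, len = 436 B, covers [14812, 15247]
Segment 2: SEQ = 15248, len = 788 B, covers [15248, 16035] [LOST]
Segment 3: SEQ = 16036, len = 398 B, covers [16036, 16433]
Segment 4: SEQ = 16434, len = 1309 B, covers [16434, 17742]
In-order data received: bytes [14812, 15247] (segments 1..1).
Segment 2 missing -> gap begins at byte 15248; later segments buffered out of order.
Cumulative ACK = next expected in-order byte = 14812 + 436 = 15248

15248


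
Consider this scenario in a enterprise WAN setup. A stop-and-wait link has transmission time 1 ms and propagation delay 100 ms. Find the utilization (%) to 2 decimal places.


Given: Ttrans = 1 ms, Tprop = 100 ms
RTT = 2 * Tprop = 2 * 100 = 200 ms
U = Ttrans / (Ttrans + RTT)
U = 1 / (1 + 200)
U = 1 / 201 = 0.004975
U% = 0.50%

0.50


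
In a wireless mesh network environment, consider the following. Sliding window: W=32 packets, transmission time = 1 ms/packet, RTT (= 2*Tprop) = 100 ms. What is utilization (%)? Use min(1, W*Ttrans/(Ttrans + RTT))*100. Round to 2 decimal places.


Given: W = 32, Ttrans = 1 ms, RTT = 100 ms (= 2 * Tprop, Tprop = 50 ms)
Cycle time = Ttrans + RTT = 1 + 100 = 101 ms (first packet sent until its ACK returns)
W * Ttrans = 32 * 1 = 32 ms of sending per cycle
W * Ttrans / (Ttrans + RTT) = 32 / 101 = 0.316832
U = min(1, 0.316832) = 0.316832
U% = 31.68%

31.68


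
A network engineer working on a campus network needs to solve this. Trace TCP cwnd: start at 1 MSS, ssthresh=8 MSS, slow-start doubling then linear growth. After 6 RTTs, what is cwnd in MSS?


RTT 0: cwnd = 1 MSS (initial)
RTT 1: cwnd = 2 MSS (slow start, doubled)
RTT 2: cwnd = 4 MSS (slow start, doubled)
RTT 3: cwnd = 8 MSS (slow start, doubled)
RTT 4: cwnd = 9 MSS (congestion avoidance, +1)
RTT 5: cwnd = 10 MSS (congestion avoidance, +1)
RTT 6: cwnd = 11 MSS (congestion avoidance, +1)

11


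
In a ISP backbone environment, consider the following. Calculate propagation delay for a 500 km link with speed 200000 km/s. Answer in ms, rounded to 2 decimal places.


Given: distance = 500 km, speed = 200000 km/s
Delay = distance / speed = 500 / 200000 seconds
Delay in ms = 500 * 1000 / 200000
Delay = 2.5000 ms
Rounded to 2 dp = 2.50 ms

2.50


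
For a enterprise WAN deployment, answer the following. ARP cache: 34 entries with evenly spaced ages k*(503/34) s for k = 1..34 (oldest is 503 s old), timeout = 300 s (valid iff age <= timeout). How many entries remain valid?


Ages are k * 503/34 s for k = 1..34 (spacing = 14.7941 s).
Entry k is valid iff k * 503/34 <= 300 iff k <= 34 * 300 / 503 = 20.2783
n_valid = floor(20.2783) = 20
(n_stale = 34 - 20 = 14)

20


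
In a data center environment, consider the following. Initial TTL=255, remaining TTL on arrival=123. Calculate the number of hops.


Given: initial TTL = 255, received TTL = 123
Hops = initial TTL - received TTL
Hops = 255 - 123 = 132

132


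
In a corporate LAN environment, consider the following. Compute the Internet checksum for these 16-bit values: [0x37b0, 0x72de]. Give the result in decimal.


Given words: [0x37b0, 0x72de]
Step 1: Sum all words
Raw sum = 14256 + 29406 = 43662
One's complement = ~43662 & 0xFFFF = 21873

21873


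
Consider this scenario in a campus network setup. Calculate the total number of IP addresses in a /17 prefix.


Given: CIDR prefix /17
Host bits = 32 - 17 = 15
Total addresses = 2^15 = 32768

32768


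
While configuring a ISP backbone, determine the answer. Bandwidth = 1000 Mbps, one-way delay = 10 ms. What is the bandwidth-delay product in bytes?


Given: bandwidth = 1000 Mbps, delay = 10 ms
BDP in bits = 1000 * 10^6 * 10 / 1000
BDP in bits = 10000000
BDP in bytes = 10000000 / 8 = 1250000

1250000


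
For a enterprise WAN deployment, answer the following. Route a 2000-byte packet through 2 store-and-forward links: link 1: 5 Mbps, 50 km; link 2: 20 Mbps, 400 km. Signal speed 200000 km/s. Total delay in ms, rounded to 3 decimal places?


Packet = 2000 bytes = 16000 bits. Store-and-forward: sum (t_trans + t_prop) per link.
Link 1: t_trans = 16000/(5*10^6) s = 3.2000 ms; t_prop = 50/200000 s = 0.2500 ms; subtotal = 3.4500 ms
Link 2: t_trans = 16000/(20*10^6) s = 0.8000 ms; t_prop = 400/200000 s = 2.0000 ms; subtotal = 2.8000 ms
End-to-end = 3.4500 + 2.8000 = 6.2500 ms -> 6.250 ms (3 dp)

6.250


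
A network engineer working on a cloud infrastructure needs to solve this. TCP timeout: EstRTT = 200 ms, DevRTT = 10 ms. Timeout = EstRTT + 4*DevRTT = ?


Given: EstRTT = 200 ms, DevRTT = 10 ms
Timeout = EstRTT + 4 * DevRTT
4 * DevRTT = 4 * 10 = 40
Timeout = 200 + 40 = 240 ms

240


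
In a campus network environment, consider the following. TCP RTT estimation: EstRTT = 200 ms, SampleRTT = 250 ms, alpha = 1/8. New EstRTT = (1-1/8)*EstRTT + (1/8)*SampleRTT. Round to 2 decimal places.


Given: EstRTT = 200 ms, SampleRTT = 250 ms, alpha = 1/8
New EstRTT = (1 - alpha) * EstRTT + alpha * SampleRTT
(7/8) * 200 = 175
(1/8) * 250 = 31.25
New EstRTT = 175 + 31.25 = 206.25 ms -> 206.25 ms (2 dp)

206.25


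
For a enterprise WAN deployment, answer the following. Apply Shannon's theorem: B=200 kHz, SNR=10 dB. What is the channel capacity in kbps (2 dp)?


Given: B = 200 kHz, SNR = 10 dB
SNR linear = 10^(10/10) = 10
1 + SNR = 11
log2(11) = 3.4594316186
C = 200 * 1000 * 3.4594316186 = 691886.3237 bps
C = 691.886324 kbps -> 691.89 kbps (2 dp)

691.89


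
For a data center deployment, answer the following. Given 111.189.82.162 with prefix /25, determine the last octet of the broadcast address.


Given: IP = 111.189.82.162, prefix = /25
Host bits = 32 - 25 = 7
Network last octet = 162 AND mask = 128
Host part size = 2^7 - 1 = 127
Broadcast last octet = 128 OR 127 = 255

255


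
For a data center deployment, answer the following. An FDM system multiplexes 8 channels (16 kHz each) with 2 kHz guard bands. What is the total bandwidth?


Given: 8 channels, 16 kHz each, guard = 2 kHz
Channel bandwidth = 8 * 16 = 128 kHz
Guard bands = 7 gaps * 2 kHz = 14 kHz
Total = 128 + 14 = 142 kHz

142


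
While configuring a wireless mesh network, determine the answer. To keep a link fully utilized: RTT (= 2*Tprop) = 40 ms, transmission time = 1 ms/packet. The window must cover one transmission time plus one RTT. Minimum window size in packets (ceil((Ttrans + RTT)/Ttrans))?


Given: Ttrans = 1 ms, RTT = 40 ms (= 2 * Tprop, Tprop = 20 ms)
Time until first ACK returns = Ttrans + RTT = 1 + 40 = 41 ms
Need W * Ttrans >= Ttrans + RTT  ->  W >= (Ttrans + RTT) / Ttrans
(Ttrans + RTT) / Ttrans = 41 / 1 = 41
W_min = ceil(41) = 41

41


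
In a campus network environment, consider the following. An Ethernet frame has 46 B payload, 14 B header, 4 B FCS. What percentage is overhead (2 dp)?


Given: payload = 46 B, header = 14 B, trailer = 4 B
Overhead bytes = header + trailer = 14 + 4 = 18
Total frame = payload + overhead = 46 + 18 = 64
Overhead % = 18 / 64 * 100 = 28.1250% -> 28.13% (2 dp)

28.13


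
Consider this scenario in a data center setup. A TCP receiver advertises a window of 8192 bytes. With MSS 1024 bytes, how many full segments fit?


Given: RWND = 8192 bytes, MSS = 1024 bytes
Full segments = floor(RWND / MSS)
Full segments = floor(8192 / 1024)
Full segments = floor(8.0) = 8

8


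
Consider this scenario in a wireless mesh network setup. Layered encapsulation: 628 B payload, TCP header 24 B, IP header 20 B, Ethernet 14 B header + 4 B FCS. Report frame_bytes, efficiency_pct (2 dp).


TCP segment = 628 + 24 = 652 B
IP packet = 652 + 20 = 672 B
Ethernet frame = 672 + 14 + 4 = 690 B
Efficiency = app / frame = 628 / 690 = 0.910145 = 91.0145% -> 91.01% (2 dp)

690, 91.01


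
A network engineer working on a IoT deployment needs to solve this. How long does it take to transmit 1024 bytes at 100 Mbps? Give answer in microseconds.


Given: packet = 1024 bytes, bandwidth = 100 Mbps
Packet in bits = 1024 * 8 = 8192 bits
Bandwidth = 100 * 10^6 = 100000000 bps
Time = 8192 / 100000000 seconds
Time in us = 8192 * 10^6 / 100000000 = 81.92

81.92


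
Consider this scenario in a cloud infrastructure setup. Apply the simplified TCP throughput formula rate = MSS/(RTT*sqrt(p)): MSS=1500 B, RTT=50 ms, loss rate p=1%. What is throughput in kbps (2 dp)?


Given: MSS = 1500 bytes, RTT = 50 ms, loss = 1%
RTT in seconds = 50 / 1000 = 0.05
Loss rate = 1% = 0.01
sqrt(loss) = sqrt(0.01) = 0.1
Throughput (bytes/s) = 1500 / (0.05 * 0.1) = 300000.0000
Throughput (kbps) = 300000.0000 * 8 / 1000 = 2400.000000 -> 2400.00 kbps (2 dp)

2400.00


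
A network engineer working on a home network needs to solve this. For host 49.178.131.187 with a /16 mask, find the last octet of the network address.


Given: IP = 49.178.131.187, prefix = /16
Subnet mask = 255.255.0.0
Last octet of IP: 187
Last octet of mask: 0
Network last octet = 187 AND 0 = 0

0


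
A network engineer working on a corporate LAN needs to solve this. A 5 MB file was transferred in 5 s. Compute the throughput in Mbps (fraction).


Given: file = 5 MB, time = 5 s
File in Mb = 5 * 8 = 40 Mb
Throughput = 40 / 5 Mbps
Throughput = 8 Mbps

8


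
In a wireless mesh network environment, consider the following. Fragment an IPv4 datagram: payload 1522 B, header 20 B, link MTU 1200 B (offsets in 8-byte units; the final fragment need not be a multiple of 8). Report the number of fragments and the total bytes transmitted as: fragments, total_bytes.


Max data per non-final fragment = floor((MTU - header)/8)*8 = floor((1200 - 20)/8)*8 = floor(1180/8)*8 = 1176 B
Final fragment needs no 8-byte alignment: it can carry up to MTU - header = 1180 B
Non-final fragments needed = ceil((payload - 1180) / 1176) = ceil(342/1176) = ceil(0.2908) = 1
Number of fragments = 1 + 1 = 2
Fragment sizes (data): 1 * 1176 B + 346 B (last, 346 <= 1180 OK)
Total bytes sent = payload + n_frags * header = 1522 + 2*20 = 1522 + 40 = 1562 B

2, 1562


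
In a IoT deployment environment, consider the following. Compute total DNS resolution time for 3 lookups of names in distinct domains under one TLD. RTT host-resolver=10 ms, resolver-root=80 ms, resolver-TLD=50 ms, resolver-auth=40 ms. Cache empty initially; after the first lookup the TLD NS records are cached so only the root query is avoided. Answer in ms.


Lookup 1 (cold cache): local + root + TLD + auth = 10 + 80 + 50 + 40 = 180 ms
Lookups 2..3 (TLD NS cached -> skip root; new domain -> still ask TLD and auth): local + TLD + auth = 10 + 50 + 40 = 100 ms each
Remaining 2 lookups: 2 * 100 = 200 ms
Total = 180 + 200 = 380 ms

380


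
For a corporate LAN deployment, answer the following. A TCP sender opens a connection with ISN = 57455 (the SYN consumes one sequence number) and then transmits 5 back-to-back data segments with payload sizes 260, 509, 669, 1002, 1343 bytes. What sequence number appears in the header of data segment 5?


The SYN occupies sequence number ISN = 57455, so the first data byte is ISN + 1 = 57456.
SEQ of data segment i = (ISN + 1) + sum of payload sizes of segments 1..i-1.
Segment 1: SEQ = 57456, payload = 260 bytes
Segment 2: SEQ = 57716, payload = 509 bytes
Segment 3: SEQ = 58225, payload = 669 bytes
Segment 4: SEQ = 58894, payload = 1002 bytes
Segment 5: SEQ = 59896, payload = 1343 bytes
SEQ of segment 5 = 57456 + 260 + 509 + 669 + 1002 = 59896

59896


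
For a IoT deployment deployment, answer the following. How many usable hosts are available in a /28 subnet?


Given: subnet mask /28
Host bits = 32 - 28 = 4
Total addresses = 2^4 = 16
Usable hosts = 16 - 2 (network + broadcast) = 14

14


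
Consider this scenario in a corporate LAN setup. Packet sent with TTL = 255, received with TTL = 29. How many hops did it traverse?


Given: initial TTL = 255, received TTL = 29
Hops = initial TTL - received TTL
Hops = 255 - 29 = 226

226


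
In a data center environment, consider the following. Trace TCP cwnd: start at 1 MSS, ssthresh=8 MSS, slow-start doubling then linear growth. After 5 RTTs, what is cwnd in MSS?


RTT 0: cwnd = 1 MSS (initial)
RTT 1: cwnd = 2 MSS (slow start, doubled)
RTT 2: cwnd = 4 MSS (slow start, doubled)
RTT 3: cwnd = 8 MSS (slow start, doubled)
RTT 4: cwnd = 9 MSS (congestion avoidance, +1)
RTT 5: cwnd = 10 MSS (congestion avoidance, +1)

10


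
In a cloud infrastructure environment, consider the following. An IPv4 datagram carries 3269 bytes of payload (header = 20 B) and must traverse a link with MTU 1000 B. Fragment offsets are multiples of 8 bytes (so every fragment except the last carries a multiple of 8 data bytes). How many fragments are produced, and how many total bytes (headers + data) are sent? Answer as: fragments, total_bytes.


Max data per non-final fragment = floor((MTU - header)/8)*8 = floor((1000 - 20)/8)*8 = floor(980/8)*8 = 976 B
Final fragment needs no 8-byte alignment: it can carry up to MTU - header = 980 B
Non-final fragments needed = ceil((payload - 980) / 976) = ceil(2289/976) = ceil(2.3453) = 3
Number of fragments = 3 + 1 = 4
Fragment sizes (data): 3 * 976 B + 341 B (last, 341 <= 980 OK)
Total bytes sent = payload + n_frags * header = 3269 + 4*20 = 3269 + 80 = 3349 B

4, 3349


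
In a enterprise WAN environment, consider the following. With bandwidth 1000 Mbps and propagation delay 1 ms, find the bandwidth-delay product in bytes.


Given: bandwidth = 1000 Mbps, delay = 1 ms
BDP in bits = 1000 * 10^6 * 1 / 1000
BDP in bits = 1000000
BDP in bytes = 1000000 / 8 = 125000

125000


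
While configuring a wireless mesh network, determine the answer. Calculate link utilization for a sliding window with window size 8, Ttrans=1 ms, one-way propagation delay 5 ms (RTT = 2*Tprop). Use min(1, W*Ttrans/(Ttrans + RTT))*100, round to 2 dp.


Given: W = 8, Ttrans = 1 ms, RTT = 10 ms (= 2 * Tprop, Tprop = 5 ms)
Cycle time = Ttrans + RTT = 1 + 10 = 11 ms (first packet sent until its ACK returns)
W * Ttrans = 8 * 1 = 8 ms of sending per cycle
W * Ttrans / (Ttrans + RTT) = 8 / 11 = 0.727273
U = min(1, 0.727273) = 0.727273
U% = 72.73%

72.73


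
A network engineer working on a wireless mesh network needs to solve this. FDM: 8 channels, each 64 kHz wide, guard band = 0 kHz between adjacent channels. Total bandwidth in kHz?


Given: 8 channels, 64 kHz each, guard = 0 kHz
Channel bandwidth = 8 * 64 = 512 kHz
Guard bands = 7 gaps * 0 kHz = 0 kHz
Total = 512 + 0 = 512 kHz

512


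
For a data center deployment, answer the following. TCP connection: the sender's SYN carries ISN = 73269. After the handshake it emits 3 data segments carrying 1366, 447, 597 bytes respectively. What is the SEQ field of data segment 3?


The SYN occupies sequence number ISN = 73269, so the first data byte is ISN + 1 = 73270.
SEQ of data segment i = (ISN + 1) + sum of payload sizes of segments 1..i-1.
Segment 1: SEQ = 73270, payload = 1366 bytes
Segment 2: SEQ = 74636, payload = 447 bytes
Segment 3: SEQ = 75083, payload = 597 bytes
SEQ of segment 3 = 73270 + 1366 + 447 = 75083

75083


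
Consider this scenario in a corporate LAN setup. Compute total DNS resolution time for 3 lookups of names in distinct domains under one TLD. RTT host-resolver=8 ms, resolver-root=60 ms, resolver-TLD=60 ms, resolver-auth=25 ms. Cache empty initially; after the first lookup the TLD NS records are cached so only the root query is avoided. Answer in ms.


Lookup 1 (cold cache): local + root + TLD + auth = 8 + 60 + 60 + 25 = 153 ms
Lookups 2..3 (TLD NS cached -> skip root; new domain -> still ask TLD and auth): local + TLD + auth = 8 + 60 + 25 = 93 ms each
Remaining 2 lookups: 2 * 93 = 186 ms
Total = 153 + 186 = 339 ms

339


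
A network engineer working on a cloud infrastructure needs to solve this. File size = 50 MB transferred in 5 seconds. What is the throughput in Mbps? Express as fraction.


Given: file = 50 MB, time = 5 s
File in Mb = 50 * 8 = 400 Mb
Throughput = 400 / 5 Mbps
Throughput = 80 Mbps

80


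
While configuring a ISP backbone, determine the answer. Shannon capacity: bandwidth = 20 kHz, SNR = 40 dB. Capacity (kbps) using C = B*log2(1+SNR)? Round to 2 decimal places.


Given: B = 20 kHz, SNR = 40 dB
SNR linear = 10^(40/10) = 10000
1 + SNR = 10001
log2(10001) = 13.2878566418
C = 20 * 1000 * 13.2878566418 = 265757.1328 bps
C = 265.757133 kbps -> 265.76 kbps (2 dp)

265.76


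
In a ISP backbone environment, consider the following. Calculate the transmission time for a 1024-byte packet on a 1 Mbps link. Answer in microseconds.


Given: packet = 1024 bytes, bandwidth = 1 Mbps
Packet in bits = 1024 * 8 = 8192 bits
Bandwidth = 1 * 10^6 = 1000000 bps
Time = 8192 / 1000000 seconds
Time in us = 8192 * 10^6 / 1000000 = 8192

8192


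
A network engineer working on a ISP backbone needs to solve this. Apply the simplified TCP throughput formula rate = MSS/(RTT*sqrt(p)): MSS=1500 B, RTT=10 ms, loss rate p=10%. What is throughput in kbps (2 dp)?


Given: MSS = 1500 bytes, RTT = 10 ms, loss = 10%
RTT in seconds = 10 / 1000 = 0.01
Loss rate = 10% = 0.1
sqrt(loss) = sqrt(0.1) = 0.316227766017
Throughput (bytes/s) = 1500 / (0.01 * 0.316227766017) = 474341.6490
Throughput (kbps) = 474341.6490 * 8 / 1000 = 3794.733192 -> 3794.73 kbps (2 dp)

3794.73


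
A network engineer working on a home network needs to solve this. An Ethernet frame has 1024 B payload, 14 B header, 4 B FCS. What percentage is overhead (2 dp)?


Given: payload = 1024 B, header = 14 B, trailer = 4 B
Overhead bytes = header + trailer = 14 + 4 = 18
Total frame = payload + overhead = 1024 + 18 = 1042
Overhead % = 18 / 1042 * 100 = 1.7274% -> 1.73% (2 dp)

1.73


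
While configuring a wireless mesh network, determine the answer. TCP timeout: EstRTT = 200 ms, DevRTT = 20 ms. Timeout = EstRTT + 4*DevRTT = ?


Given: EstRTT = 200 ms, DevRTT = 20 ms
Timeout = EstRTT + 4 * DevRTT
4 * DevRTT = 4 * 20 = 80
Timeout = 200 + 80 = 280 ms

280


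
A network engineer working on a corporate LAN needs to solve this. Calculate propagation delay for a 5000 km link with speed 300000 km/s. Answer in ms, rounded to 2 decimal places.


Given: distance = 5000 km, speed = 300000 km/s
Delay = distance / speed = 5000 / 300000 seconds
Delay in ms = 5000 * 1000 / 300000
Delay = 16.6667 ms
Rounded to 2 dp = 16.67 ms

16.67


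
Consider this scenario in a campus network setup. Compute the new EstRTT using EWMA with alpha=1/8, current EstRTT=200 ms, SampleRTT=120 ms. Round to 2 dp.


Given: EstRTT = 200 ms, SampleRTT = 120 ms, alpha = 1/8
New EstRTT = (1 - alpha) * EstRTT + alpha * SampleRTT
(7/8) * 200 = 175
(1/8) * 120 = 15
New EstRTT = 175 + 15 = 190 ms -> 190.00 ms (2 dp)

190.00


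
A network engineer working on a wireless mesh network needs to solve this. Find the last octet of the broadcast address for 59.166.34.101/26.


Given: IP = 59.166.34.101, prefix = /26
Host bits = 32 - 26 = 6
Network last octet = 101 AND mask = 64
Host part size = 2^6 - 1 = 63
Broadcast last octet = 64 OR 63 = 127

127


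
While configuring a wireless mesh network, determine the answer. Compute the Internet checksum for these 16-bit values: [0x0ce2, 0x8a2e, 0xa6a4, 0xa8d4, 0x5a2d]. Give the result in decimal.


Given words: [0x0ce2, 0x8a2e, 0xa6a4, 0xa8d4, 0x5a2d]
Step 1: Sum all words
Raw sum = 3298 + 35374 + 42660 + 43220 + 23085 = 147637
Step 2: Fold carry: (16565 + 2) = 16567
One's complement = ~16567 & 0xFFFF = 48968

48968
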